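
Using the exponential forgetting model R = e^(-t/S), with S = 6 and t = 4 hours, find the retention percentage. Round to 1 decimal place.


R = e^(-t/S)
-t/S = -4/6 = -0.666667
R = e^(-0.666667) = 0.513417
Percentage = 0.513417 * 100
= 51.3


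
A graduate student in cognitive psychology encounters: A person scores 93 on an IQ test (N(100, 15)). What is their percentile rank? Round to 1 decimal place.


z = (IQ - mean) / SD
z = (93 - 100) / 15 = -0.4667
Percentile = Phi(-0.4667) * 100
Phi(-0.4667) = 0.320357
= 32.0


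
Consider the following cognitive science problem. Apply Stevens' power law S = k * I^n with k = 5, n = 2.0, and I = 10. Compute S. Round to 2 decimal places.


S = 5 * 10^2.0
10^2.0 = 100.0
S = 5 * 100.0
= 500.00


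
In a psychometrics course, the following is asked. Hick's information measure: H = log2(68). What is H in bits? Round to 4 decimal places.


H = log2(n)
H = log2(68)
= 6.0875


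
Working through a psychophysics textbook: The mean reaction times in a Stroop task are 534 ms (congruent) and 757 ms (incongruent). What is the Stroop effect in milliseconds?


Stroop effect = RT(incongruent) - RT(congruent)
= 757 - 534
= 223 ms


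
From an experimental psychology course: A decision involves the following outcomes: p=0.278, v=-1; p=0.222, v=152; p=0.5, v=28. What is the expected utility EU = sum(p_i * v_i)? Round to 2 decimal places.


EU = sum(p_i * v_i)
0.278 * -1 = -0.278
0.222 * 152 = 33.744
0.5 * 28 = 14.0
EU = -0.278 + 33.744 + 14.0
= 47.47


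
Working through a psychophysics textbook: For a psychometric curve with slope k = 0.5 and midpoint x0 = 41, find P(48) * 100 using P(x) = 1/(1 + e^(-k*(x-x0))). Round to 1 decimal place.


P(x) = 1/(1 + e^(-0.5*(48 - 41)))
Exponent = -0.5 * 7 = -3.5
e^(-3.5) = 0.030197
P = 1/(1 + 0.030197) = 0.970688
Percentage = 97.1


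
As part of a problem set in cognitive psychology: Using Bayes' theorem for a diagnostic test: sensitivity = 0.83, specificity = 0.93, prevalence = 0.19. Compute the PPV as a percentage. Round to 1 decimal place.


PPV = (sens * prev) / (sens * prev + (1-spec) * (1-prev))
Numerator = 0.83 * 0.19 = 0.1577
P(positive and no disease) = (1 - spec) * (1 - prev) = (1 - 0.93) * (1 - 0.19) = 0.0567
Denominator = 0.1577 + 0.0567 = 0.2144
PPV = 0.1577 / 0.2144 = 0.735541
As percentage = 73.6


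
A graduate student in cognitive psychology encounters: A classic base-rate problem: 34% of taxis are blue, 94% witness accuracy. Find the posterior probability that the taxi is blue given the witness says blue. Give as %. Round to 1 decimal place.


P(blue | says blue) = P(says blue | blue)*P(blue) / [P(says blue | blue)*P(blue) + P(says blue | not blue)*P(not blue)]
Numerator = 0.94 * 0.34 = 0.3196
False identification = 0.06 * 0.66 = 0.0396
P = 0.3196 / (0.3196 + 0.0396)
= 0.3196 / 0.3592
As percentage = 89.0


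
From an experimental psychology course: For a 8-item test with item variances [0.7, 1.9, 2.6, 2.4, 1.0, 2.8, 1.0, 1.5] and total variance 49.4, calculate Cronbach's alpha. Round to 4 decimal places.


alpha = (k/(k-1)) * (1 - sum(s_i^2)/s_total^2)
sum(item variances) = 13.9
k/(k-1) = 8/7 = 1.142857
1 - 13.9/49.4 = 1 - 0.281377 = 0.718623
alpha = 1.142857 * 0.718623
= 0.8213


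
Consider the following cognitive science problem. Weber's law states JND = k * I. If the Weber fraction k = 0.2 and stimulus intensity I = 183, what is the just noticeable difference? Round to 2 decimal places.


JND = k * I
JND = 0.2 * 183
= 36.60


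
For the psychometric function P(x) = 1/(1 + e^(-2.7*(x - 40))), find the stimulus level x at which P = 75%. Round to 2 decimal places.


At P = 0.75: 0.75 = 1/(1 + e^(-k*(x-x0)))
Solving: e^(-k*(x-x0)) = 1/3
x = x0 + ln(3)/k
ln(3) = 1.0986
x = 40 + 1.0986/2.7
= 40 + 0.4069
= 40.41


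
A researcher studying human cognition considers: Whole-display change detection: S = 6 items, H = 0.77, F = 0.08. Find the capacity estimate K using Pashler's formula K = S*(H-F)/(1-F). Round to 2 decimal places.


K = S * (H - F) / (1 - F)
H - F = 0.69
1 - F = 0.92
K = 6 * 0.69 / 0.92
= 4.50


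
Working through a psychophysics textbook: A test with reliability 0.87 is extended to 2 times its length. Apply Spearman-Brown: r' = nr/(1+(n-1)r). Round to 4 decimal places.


r_new = n*r / (1 + (n-1)*r)
Numerator = 2 * 0.87 = 1.74
Denominator = 1 + 1 * 0.87 = 1.87
r_new = 1.74 / 1.87
= 0.9305


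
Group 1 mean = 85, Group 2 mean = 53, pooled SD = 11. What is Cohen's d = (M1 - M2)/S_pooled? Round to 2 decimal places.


Cohen's d = (M1 - M2) / S_pooled
= (85 - 53) / 11
= 32 / 11
= 2.91


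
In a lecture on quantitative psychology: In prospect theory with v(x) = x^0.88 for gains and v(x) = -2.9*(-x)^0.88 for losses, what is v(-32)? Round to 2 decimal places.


Since x = -32 < 0, use v(x) = -lambda*(-x)^alpha
(-x) = 32
32^0.88 = 21.1121
v(-32) = -2.9 * 21.1121
= -61.23


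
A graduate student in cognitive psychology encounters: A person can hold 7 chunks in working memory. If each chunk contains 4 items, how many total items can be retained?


Total items = chunks * items_per_chunk
= 7 * 4
= 28


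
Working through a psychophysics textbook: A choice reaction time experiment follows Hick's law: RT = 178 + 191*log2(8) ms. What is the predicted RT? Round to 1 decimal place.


RT = 178 + 191 * log2(8)
log2(8) = 3.0
RT = 178 + 191 * 3.0
= 178 + 573.0
= 751.0 ms


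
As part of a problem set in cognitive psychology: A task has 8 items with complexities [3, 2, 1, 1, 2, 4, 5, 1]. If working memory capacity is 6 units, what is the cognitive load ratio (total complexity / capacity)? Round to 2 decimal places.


Total complexity = 3 + 2 + 1 + 1 + 2 + 4 + 5 + 1 = 19
Load = total / capacity = 19 / 6
= 3.17


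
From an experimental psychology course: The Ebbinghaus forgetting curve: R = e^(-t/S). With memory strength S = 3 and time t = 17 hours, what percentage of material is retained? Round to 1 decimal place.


R = e^(-t/S)
-t/S = -17/3 = -5.666667
R = e^(-5.666667) = 0.003459
Percentage = 0.003459 * 100
= 0.3


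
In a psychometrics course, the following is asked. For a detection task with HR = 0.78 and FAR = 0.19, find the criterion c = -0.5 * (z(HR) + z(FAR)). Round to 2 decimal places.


c = -0.5 * (z(HR) + z(FAR))
z(0.78) = 0.7722
z(0.19) = -0.8779
c = -0.5 * (0.7722 + -0.8779)
= -0.5 * -0.1057
= 0.05


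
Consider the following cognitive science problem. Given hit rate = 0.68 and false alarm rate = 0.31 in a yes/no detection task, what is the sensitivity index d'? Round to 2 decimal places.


d' = z(HR) - z(FAR)
z(0.68) = 0.4677
z(0.31) = -0.4959
d' = 0.4677 - -0.4959
= 0.96


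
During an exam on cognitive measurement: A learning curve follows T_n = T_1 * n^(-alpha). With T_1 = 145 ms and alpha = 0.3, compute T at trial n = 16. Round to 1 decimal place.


T_n = 145 * 16^(-0.3)
16^(-0.3) = 0.435275
T_n = 145 * 0.435275
= 63.1 ms


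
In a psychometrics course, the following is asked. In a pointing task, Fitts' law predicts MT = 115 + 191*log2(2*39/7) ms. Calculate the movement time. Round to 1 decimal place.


MT = 115 + 191 * log2(2*39/7)
2D/W = 11.142857
log2(11.142857) = 3.478
MT = 115 + 191 * 3.478
= 779.3 ms


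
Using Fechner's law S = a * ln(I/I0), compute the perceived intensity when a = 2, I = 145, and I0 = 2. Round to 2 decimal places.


S = 2 * ln(145/2)
I/I0 = 72.5
ln(72.5) = 4.2836
S = 2 * 4.2836
= 8.57


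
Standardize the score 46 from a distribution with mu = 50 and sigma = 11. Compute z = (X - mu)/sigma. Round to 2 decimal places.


z = (X - mu) / sigma
= (46 - 50) / 11
= -4 / 11
= -0.36


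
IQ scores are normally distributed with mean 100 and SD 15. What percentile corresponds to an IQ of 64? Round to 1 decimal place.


z = (IQ - mean) / SD
z = (64 - 100) / 15 = -2.4
Percentile = Phi(-2.4) * 100
Phi(-2.4) = 0.008198
= 0.8


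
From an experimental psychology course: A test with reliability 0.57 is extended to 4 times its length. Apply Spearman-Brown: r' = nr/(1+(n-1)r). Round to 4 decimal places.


r_new = n*r / (1 + (n-1)*r)
Numerator = 4 * 0.57 = 2.28
Denominator = 1 + 3 * 0.57 = 2.71
r_new = 2.28 / 2.71
= 0.8413


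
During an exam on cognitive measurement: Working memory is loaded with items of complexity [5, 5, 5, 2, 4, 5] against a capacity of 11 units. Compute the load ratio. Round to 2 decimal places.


Total complexity = 5 + 5 + 5 + 2 + 4 + 5 = 26
Load = total / capacity = 26 / 11
= 2.36


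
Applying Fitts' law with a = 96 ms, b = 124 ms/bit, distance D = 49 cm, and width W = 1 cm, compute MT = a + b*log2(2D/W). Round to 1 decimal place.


MT = 96 + 124 * log2(2*49/1)
2D/W = 98.0
log2(98.0) = 6.6147
MT = 96 + 124 * 6.6147
= 916.2 ms


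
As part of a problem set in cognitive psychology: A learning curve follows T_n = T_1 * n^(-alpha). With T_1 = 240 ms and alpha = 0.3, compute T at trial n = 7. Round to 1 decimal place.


T_n = 240 * 7^(-0.3)
7^(-0.3) = 0.55779
T_n = 240 * 0.55779
= 133.9 ms


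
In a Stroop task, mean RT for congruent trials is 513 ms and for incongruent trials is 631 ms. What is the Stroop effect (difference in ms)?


Stroop effect = RT(incongruent) - RT(congruent)
= 631 - 513
= 118 ms


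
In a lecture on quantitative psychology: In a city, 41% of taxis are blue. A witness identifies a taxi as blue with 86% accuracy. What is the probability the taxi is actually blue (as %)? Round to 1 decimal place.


P(blue | says blue) = P(says blue | blue)*P(blue) / [P(says blue | blue)*P(blue) + P(says blue | not blue)*P(not blue)]
Numerator = 0.86 * 0.41 = 0.3526
False identification = 0.14 * 0.59 = 0.0826
P = 0.3526 / (0.3526 + 0.0826)
= 0.3526 / 0.4352
As percentage = 81.0


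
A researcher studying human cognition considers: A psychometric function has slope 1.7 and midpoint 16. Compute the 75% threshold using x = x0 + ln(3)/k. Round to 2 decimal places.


At P = 0.75: 0.75 = 1/(1 + e^(-k*(x-x0)))
Solving: e^(-k*(x-x0)) = 1/3
x = x0 + ln(3)/k
ln(3) = 1.0986
x = 16 + 1.0986/1.7
= 16 + 0.6462
= 16.65


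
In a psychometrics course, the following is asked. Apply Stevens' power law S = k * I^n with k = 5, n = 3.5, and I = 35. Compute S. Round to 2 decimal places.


S = 5 * 35^3.5
35^3.5 = 253651.9207
S = 5 * 253651.9207
= 1268259.60


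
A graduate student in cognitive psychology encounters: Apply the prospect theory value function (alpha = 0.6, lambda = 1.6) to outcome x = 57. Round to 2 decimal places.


Since x = 57 >= 0, use v(x) = x^0.6
57^0.6 = 11.3116
v(57) = 11.31


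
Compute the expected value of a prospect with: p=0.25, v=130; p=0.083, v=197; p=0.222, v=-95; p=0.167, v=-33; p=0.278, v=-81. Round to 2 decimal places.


EU = sum(p_i * v_i)
0.25 * 130 = 32.5
0.083 * 197 = 16.351
0.222 * -95 = -21.09
0.167 * -33 = -5.511
0.278 * -81 = -22.518
EU = 32.5 + 16.351 + -21.09 + -5.511 + -22.518
= -0.27


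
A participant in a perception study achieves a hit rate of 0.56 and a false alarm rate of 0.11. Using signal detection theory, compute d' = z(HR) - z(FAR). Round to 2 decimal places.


d' = z(HR) - z(FAR)
z(0.56) = 0.151
z(0.11) = -1.2265
d' = 0.151 - -1.2265
= 1.38


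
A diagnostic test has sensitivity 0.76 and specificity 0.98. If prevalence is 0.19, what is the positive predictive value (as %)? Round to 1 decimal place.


PPV = (sens * prev) / (sens * prev + (1-spec) * (1-prev))
Numerator = 0.76 * 0.19 = 0.1444
P(positive and no disease) = (1 - spec) * (1 - prev) = (1 - 0.98) * (1 - 0.19) = 0.0162
Denominator = 0.1444 + 0.0162 = 0.1606
PPV = 0.1444 / 0.1606 = 0.899128
As percentage = 89.9


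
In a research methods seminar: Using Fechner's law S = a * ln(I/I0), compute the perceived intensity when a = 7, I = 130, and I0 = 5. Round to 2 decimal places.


S = 7 * ln(130/5)
I/I0 = 26.0
ln(26.0) = 3.2581
S = 7 * 3.2581
= 22.81


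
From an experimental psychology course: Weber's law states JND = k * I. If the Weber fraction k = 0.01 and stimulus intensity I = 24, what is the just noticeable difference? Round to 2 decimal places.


JND = k * I
JND = 0.01 * 24
= 0.24


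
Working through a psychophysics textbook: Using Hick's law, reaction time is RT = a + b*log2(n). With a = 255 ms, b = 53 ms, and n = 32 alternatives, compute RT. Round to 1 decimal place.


RT = 255 + 53 * log2(32)
log2(32) = 5.0
RT = 255 + 53 * 5.0
= 255 + 265.0
= 520.0 ms


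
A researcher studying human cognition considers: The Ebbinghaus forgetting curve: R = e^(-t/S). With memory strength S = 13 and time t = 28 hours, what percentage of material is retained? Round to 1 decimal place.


R = e^(-t/S)
-t/S = -28/13 = -2.153846
R = e^(-2.153846) = 0.116037
Percentage = 0.116037 * 100
= 11.6


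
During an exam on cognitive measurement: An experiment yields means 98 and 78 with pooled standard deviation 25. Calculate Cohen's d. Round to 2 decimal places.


Cohen's d = (M1 - M2) / S_pooled
= (98 - 78) / 25
= 20 / 25
= 0.80


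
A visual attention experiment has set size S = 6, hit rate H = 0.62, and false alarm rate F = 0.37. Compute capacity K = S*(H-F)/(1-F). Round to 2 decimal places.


K = S * (H - F) / (1 - F)
H - F = 0.25
1 - F = 0.63
K = 6 * 0.25 / 0.63
= 2.38


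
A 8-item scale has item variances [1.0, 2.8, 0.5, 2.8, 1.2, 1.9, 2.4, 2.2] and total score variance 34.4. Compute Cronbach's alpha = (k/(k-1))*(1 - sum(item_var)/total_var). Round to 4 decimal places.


alpha = (k/(k-1)) * (1 - sum(s_i^2)/s_total^2)
sum(item variances) = 14.8
k/(k-1) = 8/7 = 1.142857
1 - 14.8/34.4 = 1 - 0.430233 = 0.569767
alpha = 1.142857 * 0.569767
= 0.6512


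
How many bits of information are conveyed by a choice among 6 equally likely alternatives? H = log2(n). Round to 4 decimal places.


H = log2(n)
H = log2(6)
= 2.5850


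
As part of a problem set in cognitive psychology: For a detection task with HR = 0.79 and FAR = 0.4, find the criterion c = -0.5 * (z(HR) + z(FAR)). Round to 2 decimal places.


c = -0.5 * (z(HR) + z(FAR))
z(0.79) = 0.8064
z(0.4) = -0.2533
c = -0.5 * (0.8064 + -0.2533)
= -0.5 * 0.5531
= -0.28


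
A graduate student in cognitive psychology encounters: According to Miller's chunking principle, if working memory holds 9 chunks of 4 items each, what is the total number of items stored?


Total items = chunks * items_per_chunk
= 9 * 4
= 36


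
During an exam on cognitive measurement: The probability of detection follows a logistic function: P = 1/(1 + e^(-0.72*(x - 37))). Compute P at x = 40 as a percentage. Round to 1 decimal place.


P(x) = 1/(1 + e^(-0.72*(40 - 37)))
Exponent = -0.72 * 3 = -2.16
e^(-2.16) = 0.115325
P = 1/(1 + 0.115325) = 0.8966
Percentage = 89.7


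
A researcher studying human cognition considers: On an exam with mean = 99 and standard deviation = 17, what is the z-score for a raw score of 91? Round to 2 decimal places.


z = (X - mu) / sigma
= (91 - 99) / 17
= -8 / 17
= -0.47


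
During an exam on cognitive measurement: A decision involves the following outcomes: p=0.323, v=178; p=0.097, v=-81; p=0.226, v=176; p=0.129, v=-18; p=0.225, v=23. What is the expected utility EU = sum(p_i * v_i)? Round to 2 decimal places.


EU = sum(p_i * v_i)
0.323 * 178 = 57.494
0.097 * -81 = -7.857
0.226 * 176 = 39.776
0.129 * -18 = -2.322
0.225 * 23 = 5.175
EU = 57.494 + -7.857 + 39.776 + -2.322 + 5.175
= 92.27


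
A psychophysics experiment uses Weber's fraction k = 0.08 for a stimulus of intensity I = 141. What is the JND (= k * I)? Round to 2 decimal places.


JND = k * I
JND = 0.08 * 141
= 11.28


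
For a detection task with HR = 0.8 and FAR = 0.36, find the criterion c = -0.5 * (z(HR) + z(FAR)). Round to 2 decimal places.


c = -0.5 * (z(HR) + z(FAR))
z(0.8) = 0.8416
z(0.36) = -0.3585
c = -0.5 * (0.8416 + -0.3585)
= -0.5 * 0.4831
= -0.24


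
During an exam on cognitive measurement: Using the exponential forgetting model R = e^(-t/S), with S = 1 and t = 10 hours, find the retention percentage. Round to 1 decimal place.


R = e^(-t/S)
-t/S = -10/1 = -10.0
R = e^(-10.0) = 4.5e-05
Percentage = 4.5e-05 * 100
= 0.0


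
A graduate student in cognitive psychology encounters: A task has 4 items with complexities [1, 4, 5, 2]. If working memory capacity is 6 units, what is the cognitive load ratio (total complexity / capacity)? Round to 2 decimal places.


Total complexity = 1 + 4 + 5 + 2 = 12
Load = total / capacity = 12 / 6
= 2.00


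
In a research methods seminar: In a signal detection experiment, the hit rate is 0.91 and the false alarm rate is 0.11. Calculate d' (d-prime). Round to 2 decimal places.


d' = z(HR) - z(FAR)
z(0.91) = 1.3408
z(0.11) = -1.2265
d' = 1.3408 - -1.2265
= 2.57


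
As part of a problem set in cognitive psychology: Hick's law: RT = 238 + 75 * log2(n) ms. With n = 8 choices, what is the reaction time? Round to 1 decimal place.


RT = 238 + 75 * log2(8)
log2(8) = 3.0
RT = 238 + 75 * 3.0
= 238 + 225.0
= 463.0 ms


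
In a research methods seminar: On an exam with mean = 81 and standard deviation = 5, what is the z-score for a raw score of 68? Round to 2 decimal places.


z = (X - mu) / sigma
= (68 - 81) / 5
= -13 / 5
= -2.60


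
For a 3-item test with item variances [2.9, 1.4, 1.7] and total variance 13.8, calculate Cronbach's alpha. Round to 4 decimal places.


alpha = (k/(k-1)) * (1 - sum(s_i^2)/s_total^2)
sum(item variances) = 6.0
k/(k-1) = 3/2 = 1.5
1 - 6.0/13.8 = 1 - 0.434783 = 0.565217
alpha = 1.5 * 0.565217
= 0.8478


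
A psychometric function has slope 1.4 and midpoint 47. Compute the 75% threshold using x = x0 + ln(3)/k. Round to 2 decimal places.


At P = 0.75: 0.75 = 1/(1 + e^(-k*(x-x0)))
Solving: e^(-k*(x-x0)) = 1/3
x = x0 + ln(3)/k
ln(3) = 1.0986
x = 47 + 1.0986/1.4
= 47 + 0.7847
= 47.78


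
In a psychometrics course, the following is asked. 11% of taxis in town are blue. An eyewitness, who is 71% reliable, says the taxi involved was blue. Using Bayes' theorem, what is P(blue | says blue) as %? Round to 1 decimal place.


P(blue | says blue) = P(says blue | blue)*P(blue) / [P(says blue | blue)*P(blue) + P(says blue | not blue)*P(not blue)]
Numerator = 0.71 * 0.11 = 0.0781
False identification = 0.29 * 0.89 = 0.2581
P = 0.0781 / (0.0781 + 0.2581)
= 0.0781 / 0.3362
As percentage = 23.2


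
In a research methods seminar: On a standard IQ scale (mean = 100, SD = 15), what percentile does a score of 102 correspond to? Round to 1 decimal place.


z = (IQ - mean) / SD
z = (102 - 100) / 15 = 0.1333
Percentile = Phi(0.1333) * 100
Phi(0.1333) = 0.553022
= 55.3


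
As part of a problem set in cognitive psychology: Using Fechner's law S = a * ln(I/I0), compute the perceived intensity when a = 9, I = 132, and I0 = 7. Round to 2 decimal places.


S = 9 * ln(132/7)
I/I0 = 18.857143
ln(18.857143) = 2.9369
S = 9 * 2.9369
= 26.43


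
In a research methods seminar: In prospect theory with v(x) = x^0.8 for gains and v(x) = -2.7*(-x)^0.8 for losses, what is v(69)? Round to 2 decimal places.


Since x = 69 >= 0, use v(x) = x^0.8
69^0.8 = 29.5855
v(69) = 29.59


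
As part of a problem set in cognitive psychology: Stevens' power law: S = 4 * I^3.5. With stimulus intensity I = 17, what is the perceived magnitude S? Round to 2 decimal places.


S = 4 * 17^3.5
17^3.5 = 20256.8179
S = 4 * 20256.8179
= 81027.27


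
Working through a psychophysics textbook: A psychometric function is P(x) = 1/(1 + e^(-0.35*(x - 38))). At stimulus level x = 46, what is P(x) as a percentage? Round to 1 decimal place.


P(x) = 1/(1 + e^(-0.35*(46 - 38)))
Exponent = -0.35 * 8 = -2.8
e^(-2.8) = 0.06081
P = 1/(1 + 0.06081) = 0.942676
Percentage = 94.3


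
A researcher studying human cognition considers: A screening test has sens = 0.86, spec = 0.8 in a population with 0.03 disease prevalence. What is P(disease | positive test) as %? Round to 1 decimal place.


PPV = (sens * prev) / (sens * prev + (1-spec) * (1-prev))
Numerator = 0.86 * 0.03 = 0.0258
P(positive and no disease) = (1 - spec) * (1 - prev) = (1 - 0.8) * (1 - 0.03) = 0.194
Denominator = 0.0258 + 0.194 = 0.2198
PPV = 0.0258 / 0.2198 = 0.117379
As percentage = 11.7


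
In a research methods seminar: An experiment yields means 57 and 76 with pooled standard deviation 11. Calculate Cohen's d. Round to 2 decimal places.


Cohen's d = (M1 - M2) / S_pooled
= (57 - 76) / 11
= -19 / 11
= -1.73


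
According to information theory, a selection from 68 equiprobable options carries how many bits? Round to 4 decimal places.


H = log2(n)
H = log2(68)
= 6.0875


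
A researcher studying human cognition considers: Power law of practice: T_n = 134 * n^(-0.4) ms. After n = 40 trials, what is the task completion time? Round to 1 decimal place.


T_n = 134 * 40^(-0.4)
40^(-0.4) = 0.228653
T_n = 134 * 0.228653
= 30.6 ms


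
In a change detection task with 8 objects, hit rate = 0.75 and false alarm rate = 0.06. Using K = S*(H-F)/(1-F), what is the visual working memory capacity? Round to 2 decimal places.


K = S * (H - F) / (1 - F)
H - F = 0.69
1 - F = 0.94
K = 8 * 0.69 / 0.94
= 5.87


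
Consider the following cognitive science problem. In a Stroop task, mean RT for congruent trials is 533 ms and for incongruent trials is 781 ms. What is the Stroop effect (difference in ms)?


Stroop effect = RT(incongruent) - RT(congruent)
= 781 - 533
= 248 ms


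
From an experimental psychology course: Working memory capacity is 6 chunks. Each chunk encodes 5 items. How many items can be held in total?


Total items = chunks * items_per_chunk
= 6 * 5
= 30


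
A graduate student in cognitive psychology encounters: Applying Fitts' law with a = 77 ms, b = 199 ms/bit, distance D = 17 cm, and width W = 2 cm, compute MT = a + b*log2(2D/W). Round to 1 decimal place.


MT = 77 + 199 * log2(2*17/2)
2D/W = 17.0
log2(17.0) = 4.0875
MT = 77 + 199 * 4.0875
= 890.4 ms


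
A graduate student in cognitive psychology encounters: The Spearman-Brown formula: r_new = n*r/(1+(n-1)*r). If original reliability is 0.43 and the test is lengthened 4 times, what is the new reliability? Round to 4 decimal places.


r_new = n*r / (1 + (n-1)*r)
Numerator = 4 * 0.43 = 1.72
Denominator = 1 + 3 * 0.43 = 2.29
r_new = 1.72 / 2.29
= 0.7511


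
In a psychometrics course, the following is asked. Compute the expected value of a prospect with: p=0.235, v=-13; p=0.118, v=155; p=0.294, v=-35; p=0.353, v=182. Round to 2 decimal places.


EU = sum(p_i * v_i)
0.235 * -13 = -3.055
0.118 * 155 = 18.29
0.294 * -35 = -10.29
0.353 * 182 = 64.246
EU = -3.055 + 18.29 + -10.29 + 64.246
= 69.19


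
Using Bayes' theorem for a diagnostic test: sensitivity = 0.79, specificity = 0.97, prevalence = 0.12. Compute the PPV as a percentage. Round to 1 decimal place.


PPV = (sens * prev) / (sens * prev + (1-spec) * (1-prev))
Numerator = 0.79 * 0.12 = 0.0948
P(positive and no disease) = (1 - spec) * (1 - prev) = (1 - 0.97) * (1 - 0.12) = 0.0264
Denominator = 0.0948 + 0.0264 = 0.1212
PPV = 0.0948 / 0.1212 = 0.782178
As percentage = 78.2


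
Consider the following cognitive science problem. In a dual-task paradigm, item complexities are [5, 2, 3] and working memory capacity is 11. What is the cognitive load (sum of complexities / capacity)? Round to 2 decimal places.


Total complexity = 5 + 2 + 3 = 10
Load = total / capacity = 10 / 11
= 0.91


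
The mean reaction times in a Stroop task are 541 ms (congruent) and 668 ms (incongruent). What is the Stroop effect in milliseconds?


Stroop effect = RT(incongruent) - RT(congruent)
= 668 - 541
= 127 ms


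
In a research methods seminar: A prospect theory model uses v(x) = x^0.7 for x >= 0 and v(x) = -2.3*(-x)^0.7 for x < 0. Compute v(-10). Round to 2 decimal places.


Since x = -10 < 0, use v(x) = -lambda*(-x)^alpha
(-x) = 10
10^0.7 = 5.0119
v(-10) = -2.3 * 5.0119
= -11.53


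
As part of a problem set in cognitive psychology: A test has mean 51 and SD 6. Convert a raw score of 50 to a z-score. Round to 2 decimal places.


z = (X - mu) / sigma
= (50 - 51) / 6
= -1 / 6
= -0.17


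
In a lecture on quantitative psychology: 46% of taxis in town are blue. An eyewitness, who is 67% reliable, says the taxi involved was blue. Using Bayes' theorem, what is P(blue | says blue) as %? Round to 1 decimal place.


P(blue | says blue) = P(says blue | blue)*P(blue) / [P(says blue | blue)*P(blue) + P(says blue | not blue)*P(not blue)]
Numerator = 0.67 * 0.46 = 0.3082
False identification = 0.33 * 0.54 = 0.1782
P = 0.3082 / (0.3082 + 0.1782)
= 0.3082 / 0.4864
As percentage = 63.4


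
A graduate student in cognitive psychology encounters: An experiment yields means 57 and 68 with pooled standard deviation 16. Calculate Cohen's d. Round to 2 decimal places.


Cohen's d = (M1 - M2) / S_pooled
= (57 - 68) / 16
= -11 / 16
= -0.69


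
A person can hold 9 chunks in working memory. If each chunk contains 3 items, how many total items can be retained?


Total items = chunks * items_per_chunk
= 9 * 3
= 27


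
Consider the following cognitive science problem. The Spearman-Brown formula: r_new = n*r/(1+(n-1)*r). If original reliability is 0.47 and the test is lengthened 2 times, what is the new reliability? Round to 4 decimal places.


r_new = n*r / (1 + (n-1)*r)
Numerator = 2 * 0.47 = 0.94
Denominator = 1 + 1 * 0.47 = 1.47
r_new = 0.94 / 1.47
= 0.6395


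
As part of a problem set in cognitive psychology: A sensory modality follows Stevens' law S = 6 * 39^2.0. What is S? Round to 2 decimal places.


S = 6 * 39^2.0
39^2.0 = 1521.0
S = 6 * 1521.0
= 9126.00


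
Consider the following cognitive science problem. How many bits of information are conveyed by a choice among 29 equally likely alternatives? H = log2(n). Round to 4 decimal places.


H = log2(n)
H = log2(29)
= 4.8580


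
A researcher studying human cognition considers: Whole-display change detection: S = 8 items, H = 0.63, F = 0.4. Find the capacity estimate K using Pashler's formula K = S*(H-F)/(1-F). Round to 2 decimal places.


K = S * (H - F) / (1 - F)
H - F = 0.23
1 - F = 0.6
K = 8 * 0.23 / 0.6
= 3.07


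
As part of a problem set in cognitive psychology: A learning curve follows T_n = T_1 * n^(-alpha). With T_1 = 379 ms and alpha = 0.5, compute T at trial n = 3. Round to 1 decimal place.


T_n = 379 * 3^(-0.5)
3^(-0.5) = 0.57735
T_n = 379 * 0.57735
= 218.8 ms


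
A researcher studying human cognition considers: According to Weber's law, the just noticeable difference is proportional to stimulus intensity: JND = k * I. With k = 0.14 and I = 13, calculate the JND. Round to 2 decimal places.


JND = k * I
JND = 0.14 * 13
= 1.82


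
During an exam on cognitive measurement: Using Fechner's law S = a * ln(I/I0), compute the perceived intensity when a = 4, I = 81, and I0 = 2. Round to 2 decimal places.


S = 4 * ln(81/2)
I/I0 = 40.5
ln(40.5) = 3.7013
S = 4 * 3.7013
= 14.81


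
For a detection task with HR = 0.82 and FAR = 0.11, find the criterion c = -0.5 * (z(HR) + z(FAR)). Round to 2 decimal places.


c = -0.5 * (z(HR) + z(FAR))
z(0.82) = 0.9154
z(0.11) = -1.2265
c = -0.5 * (0.9154 + -1.2265)
= -0.5 * -0.3111
= 0.16


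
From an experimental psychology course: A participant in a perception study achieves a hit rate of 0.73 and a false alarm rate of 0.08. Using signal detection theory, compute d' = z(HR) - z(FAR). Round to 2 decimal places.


d' = z(HR) - z(FAR)
z(0.73) = 0.6128
z(0.08) = -1.4051
d' = 0.6128 - -1.4051
= 2.02


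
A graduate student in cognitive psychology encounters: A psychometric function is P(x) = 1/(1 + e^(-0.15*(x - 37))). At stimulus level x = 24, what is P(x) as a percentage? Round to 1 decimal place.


P(x) = 1/(1 + e^(-0.15*(24 - 37)))
Exponent = -0.15 * -13 = 1.95
e^(1.95) = 7.028688
P = 1/(1 + 7.028688) = 0.124553
Percentage = 12.5


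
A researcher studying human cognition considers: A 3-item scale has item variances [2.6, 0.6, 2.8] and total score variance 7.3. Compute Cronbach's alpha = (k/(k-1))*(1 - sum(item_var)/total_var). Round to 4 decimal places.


alpha = (k/(k-1)) * (1 - sum(s_i^2)/s_total^2)
sum(item variances) = 6.0
k/(k-1) = 3/2 = 1.5
1 - 6.0/7.3 = 1 - 0.821918 = 0.178082
alpha = 1.5 * 0.178082
= 0.2671


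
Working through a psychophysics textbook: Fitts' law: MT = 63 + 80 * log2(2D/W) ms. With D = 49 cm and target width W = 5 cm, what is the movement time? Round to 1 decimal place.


MT = 63 + 80 * log2(2*49/5)
2D/W = 19.6
log2(19.6) = 4.2928
MT = 63 + 80 * 4.2928
= 406.4 ms


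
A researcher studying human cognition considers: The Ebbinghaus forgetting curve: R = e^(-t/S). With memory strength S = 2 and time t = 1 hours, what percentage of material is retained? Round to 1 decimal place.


R = e^(-t/S)
-t/S = -1/2 = -0.5
R = e^(-0.5) = 0.606531
Percentage = 0.606531 * 100
= 60.7


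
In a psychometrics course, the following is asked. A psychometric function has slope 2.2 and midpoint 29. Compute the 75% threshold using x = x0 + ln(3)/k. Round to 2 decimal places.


At P = 0.75: 0.75 = 1/(1 + e^(-k*(x-x0)))
Solving: e^(-k*(x-x0)) = 1/3
x = x0 + ln(3)/k
ln(3) = 1.0986
x = 29 + 1.0986/2.2
= 29 + 0.4994
= 29.50


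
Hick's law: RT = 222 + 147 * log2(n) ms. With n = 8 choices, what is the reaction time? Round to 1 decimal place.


RT = 222 + 147 * log2(8)
log2(8) = 3.0
RT = 222 + 147 * 3.0
= 222 + 441.0
= 663.0 ms


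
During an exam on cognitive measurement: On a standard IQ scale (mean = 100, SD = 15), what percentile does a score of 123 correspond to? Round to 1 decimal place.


z = (IQ - mean) / SD
z = (123 - 100) / 15 = 1.5333
Percentile = Phi(1.5333) * 100
Phi(1.5333) = 0.937399
= 93.7


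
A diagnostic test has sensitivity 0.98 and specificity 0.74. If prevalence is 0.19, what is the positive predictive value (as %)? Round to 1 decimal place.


PPV = (sens * prev) / (sens * prev + (1-spec) * (1-prev))
Numerator = 0.98 * 0.19 = 0.1862
P(positive and no disease) = (1 - spec) * (1 - prev) = (1 - 0.74) * (1 - 0.19) = 0.2106
Denominator = 0.1862 + 0.2106 = 0.3968
PPV = 0.1862 / 0.3968 = 0.469254
As percentage = 46.9


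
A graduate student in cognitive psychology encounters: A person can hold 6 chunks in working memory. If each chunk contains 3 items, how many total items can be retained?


Total items = chunks * items_per_chunk
= 6 * 3
= 18


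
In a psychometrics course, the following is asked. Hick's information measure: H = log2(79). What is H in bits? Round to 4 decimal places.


H = log2(n)
H = log2(79)
= 6.3038


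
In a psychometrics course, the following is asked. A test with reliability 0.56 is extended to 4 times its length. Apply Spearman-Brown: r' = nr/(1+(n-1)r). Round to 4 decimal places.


r_new = n*r / (1 + (n-1)*r)
Numerator = 4 * 0.56 = 2.24
Denominator = 1 + 3 * 0.56 = 2.68
r_new = 2.24 / 2.68
= 0.8358


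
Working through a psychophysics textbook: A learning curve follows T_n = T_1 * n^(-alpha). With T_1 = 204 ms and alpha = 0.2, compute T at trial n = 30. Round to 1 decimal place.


T_n = 204 * 30^(-0.2)
30^(-0.2) = 0.506496
T_n = 204 * 0.506496
= 103.3 ms


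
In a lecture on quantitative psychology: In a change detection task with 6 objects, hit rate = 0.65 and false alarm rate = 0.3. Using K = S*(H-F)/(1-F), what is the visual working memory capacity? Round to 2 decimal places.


K = S * (H - F) / (1 - F)
H - F = 0.35
1 - F = 0.7
K = 6 * 0.35 / 0.7
= 3.00


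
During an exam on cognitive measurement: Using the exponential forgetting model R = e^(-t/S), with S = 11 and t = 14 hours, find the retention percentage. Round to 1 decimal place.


R = e^(-t/S)
-t/S = -14/11 = -1.272727
R = e^(-1.272727) = 0.280067
Percentage = 0.280067 * 100
= 28.0


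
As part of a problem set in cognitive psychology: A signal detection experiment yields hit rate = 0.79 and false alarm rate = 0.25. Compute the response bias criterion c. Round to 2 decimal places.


c = -0.5 * (z(HR) + z(FAR))
z(0.79) = 0.8064
z(0.25) = -0.6745
c = -0.5 * (0.8064 + -0.6745)
= -0.5 * 0.1319
= -0.07


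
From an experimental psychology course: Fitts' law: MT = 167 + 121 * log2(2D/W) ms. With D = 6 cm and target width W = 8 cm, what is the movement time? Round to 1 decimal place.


MT = 167 + 121 * log2(2*6/8)
2D/W = 1.5
log2(1.5) = 0.585
MT = 167 + 121 * 0.585
= 237.8 ms


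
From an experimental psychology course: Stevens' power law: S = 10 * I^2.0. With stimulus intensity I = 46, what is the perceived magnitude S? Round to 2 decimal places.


S = 10 * 46^2.0
46^2.0 = 2116.0
S = 10 * 2116.0
= 21160.00


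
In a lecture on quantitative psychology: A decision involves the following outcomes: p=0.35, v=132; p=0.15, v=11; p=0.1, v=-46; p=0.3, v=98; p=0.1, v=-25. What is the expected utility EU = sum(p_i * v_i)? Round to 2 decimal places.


EU = sum(p_i * v_i)
0.35 * 132 = 46.2
0.15 * 11 = 1.65
0.1 * -46 = -4.6
0.3 * 98 = 29.4
0.1 * -25 = -2.5
EU = 46.2 + 1.65 + -4.6 + 29.4 + -2.5
= 70.15


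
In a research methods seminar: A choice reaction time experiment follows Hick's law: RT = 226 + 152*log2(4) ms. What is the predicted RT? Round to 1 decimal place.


RT = 226 + 152 * log2(4)
log2(4) = 2.0
RT = 226 + 152 * 2.0
= 226 + 304.0
= 530.0 ms


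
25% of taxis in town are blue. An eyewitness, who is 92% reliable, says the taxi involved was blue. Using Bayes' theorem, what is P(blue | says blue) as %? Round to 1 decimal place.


P(blue | says blue) = P(says blue | blue)*P(blue) / [P(says blue | blue)*P(blue) + P(says blue | not blue)*P(not blue)]
Numerator = 0.92 * 0.25 = 0.23
False identification = 0.08 * 0.75 = 0.06
P = 0.23 / (0.23 + 0.06)
= 0.23 / 0.29
As percentage = 79.3


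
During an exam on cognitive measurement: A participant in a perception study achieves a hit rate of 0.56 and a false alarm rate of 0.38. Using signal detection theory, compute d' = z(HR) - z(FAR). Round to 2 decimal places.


d' = z(HR) - z(FAR)
z(0.56) = 0.151
z(0.38) = -0.3055
d' = 0.151 - -0.3055
= 0.46


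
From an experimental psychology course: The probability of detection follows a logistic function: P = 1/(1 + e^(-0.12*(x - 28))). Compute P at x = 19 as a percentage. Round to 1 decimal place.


P(x) = 1/(1 + e^(-0.12*(19 - 28)))
Exponent = -0.12 * -9 = 1.08
e^(1.08) = 2.94468
P = 1/(1 + 2.94468) = 0.253506
Percentage = 25.4


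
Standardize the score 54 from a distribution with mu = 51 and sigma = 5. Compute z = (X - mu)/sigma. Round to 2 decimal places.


z = (X - mu) / sigma
= (54 - 51) / 5
= 3 / 5
= 0.60


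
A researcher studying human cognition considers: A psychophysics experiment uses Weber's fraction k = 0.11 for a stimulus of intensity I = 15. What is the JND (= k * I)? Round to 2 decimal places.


JND = k * I
JND = 0.11 * 15
= 1.65


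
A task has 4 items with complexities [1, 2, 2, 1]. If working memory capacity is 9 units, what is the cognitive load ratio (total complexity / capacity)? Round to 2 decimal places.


Total complexity = 1 + 2 + 2 + 1 = 6
Load = total / capacity = 6 / 9
= 0.67


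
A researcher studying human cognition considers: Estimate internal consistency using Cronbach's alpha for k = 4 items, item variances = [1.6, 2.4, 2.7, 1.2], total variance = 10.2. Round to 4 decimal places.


alpha = (k/(k-1)) * (1 - sum(s_i^2)/s_total^2)
sum(item variances) = 7.9
k/(k-1) = 4/3 = 1.333333
1 - 7.9/10.2 = 1 - 0.77451 = 0.22549
alpha = 1.333333 * 0.22549
= 0.3007


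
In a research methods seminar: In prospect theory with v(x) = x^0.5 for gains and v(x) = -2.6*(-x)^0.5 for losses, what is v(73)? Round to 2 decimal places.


Since x = 73 >= 0, use v(x) = x^0.5
73^0.5 = 8.544
v(73) = 8.54


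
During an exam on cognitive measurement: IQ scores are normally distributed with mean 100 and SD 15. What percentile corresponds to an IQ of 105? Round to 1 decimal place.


z = (IQ - mean) / SD
z = (105 - 100) / 15 = 0.3333
Percentile = Phi(0.3333) * 100
Phi(0.3333) = 0.630546
= 63.1


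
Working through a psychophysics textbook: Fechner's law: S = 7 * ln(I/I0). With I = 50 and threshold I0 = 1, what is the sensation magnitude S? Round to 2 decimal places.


S = 7 * ln(50/1)
I/I0 = 50.0
ln(50.0) = 3.912
S = 7 * 3.912
= 27.38


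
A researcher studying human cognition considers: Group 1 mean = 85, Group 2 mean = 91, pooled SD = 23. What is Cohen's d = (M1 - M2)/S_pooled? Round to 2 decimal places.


Cohen's d = (M1 - M2) / S_pooled
= (85 - 91) / 23
= -6 / 23
= -0.26


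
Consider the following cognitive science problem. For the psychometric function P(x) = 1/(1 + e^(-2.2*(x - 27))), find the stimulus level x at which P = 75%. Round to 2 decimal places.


At P = 0.75: 0.75 = 1/(1 + e^(-k*(x-x0)))
Solving: e^(-k*(x-x0)) = 1/3
x = x0 + ln(3)/k
ln(3) = 1.0986
x = 27 + 1.0986/2.2
= 27 + 0.4994
= 27.50


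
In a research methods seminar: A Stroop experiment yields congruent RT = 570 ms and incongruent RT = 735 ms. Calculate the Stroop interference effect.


Stroop effect = RT(incongruent) - RT(congruent)
= 735 - 570
= 165 ms


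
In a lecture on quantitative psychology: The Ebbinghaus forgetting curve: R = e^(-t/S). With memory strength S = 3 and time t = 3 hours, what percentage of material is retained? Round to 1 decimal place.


R = e^(-t/S)
-t/S = -3/3 = -1.0
R = e^(-1.0) = 0.367879
Percentage = 0.367879 * 100
= 36.8


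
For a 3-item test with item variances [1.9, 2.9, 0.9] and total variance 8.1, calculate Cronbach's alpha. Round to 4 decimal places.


alpha = (k/(k-1)) * (1 - sum(s_i^2)/s_total^2)
sum(item variances) = 5.7
k/(k-1) = 3/2 = 1.5
1 - 5.7/8.1 = 1 - 0.703704 = 0.296296
alpha = 1.5 * 0.296296
= 0.4444


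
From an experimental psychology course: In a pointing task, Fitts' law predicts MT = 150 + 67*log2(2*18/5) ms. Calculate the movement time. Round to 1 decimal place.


MT = 150 + 67 * log2(2*18/5)
2D/W = 7.2
log2(7.2) = 2.848
MT = 150 + 67 * 2.848
= 340.8 ms


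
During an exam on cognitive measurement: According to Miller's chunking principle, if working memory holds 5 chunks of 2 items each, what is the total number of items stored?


Total items = chunks * items_per_chunk
= 5 * 2
= 10


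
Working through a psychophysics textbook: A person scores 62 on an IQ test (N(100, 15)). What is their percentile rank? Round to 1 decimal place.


z = (IQ - mean) / SD
z = (62 - 100) / 15 = -2.5333
Percentile = Phi(-2.5333) * 100
Phi(-2.5333) = 0.00565
= 0.6


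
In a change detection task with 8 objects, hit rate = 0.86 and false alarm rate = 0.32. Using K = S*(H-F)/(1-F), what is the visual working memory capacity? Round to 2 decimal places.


K = S * (H - F) / (1 - F)
H - F = 0.54
1 - F = 0.68
K = 8 * 0.54 / 0.68
= 6.35


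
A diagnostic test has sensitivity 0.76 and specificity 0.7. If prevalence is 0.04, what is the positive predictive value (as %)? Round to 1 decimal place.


PPV = (sens * prev) / (sens * prev + (1-spec) * (1-prev))
Numerator = 0.76 * 0.04 = 0.0304
P(positive and no disease) = (1 - spec) * (1 - prev) = (1 - 0.7) * (1 - 0.04) = 0.288
Denominator = 0.0304 + 0.288 = 0.3184
PPV = 0.0304 / 0.3184 = 0.095477
As percentage = 9.5


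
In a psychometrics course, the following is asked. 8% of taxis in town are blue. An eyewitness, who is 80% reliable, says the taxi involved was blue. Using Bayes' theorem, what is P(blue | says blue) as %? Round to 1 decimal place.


P(blue | says blue) = P(says blue | blue)*P(blue) / [P(says blue | blue)*P(blue) + P(says blue | not blue)*P(not blue)]
Numerator = 0.8 * 0.08 = 0.064
False identification = 0.2 * 0.92 = 0.184
P = 0.064 / (0.064 + 0.184)
= 0.064 / 0.248
As percentage = 25.8


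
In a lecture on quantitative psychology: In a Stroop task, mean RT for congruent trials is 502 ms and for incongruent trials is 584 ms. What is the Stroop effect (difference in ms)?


Stroop effect = RT(incongruent) - RT(congruent)
= 584 - 502
= 82 ms


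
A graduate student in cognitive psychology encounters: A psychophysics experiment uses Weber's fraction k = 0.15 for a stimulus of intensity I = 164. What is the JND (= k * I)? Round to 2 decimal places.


JND = k * I
JND = 0.15 * 164
= 24.60
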